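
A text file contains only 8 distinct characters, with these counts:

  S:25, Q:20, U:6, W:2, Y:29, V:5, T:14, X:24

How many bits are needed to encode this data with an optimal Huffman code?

341

Greedily combine the two least-frequent nodes:
W(2) + V(5) → 7
U(6) + 7 → 13
13 + T(14) → 27
Q(20) + X(24) → 44
S(25) + 27 → 52
Y(29) + 44 → 73
52 + 73 → 125
Total encoded bits = sum of merged weights = 7 + 13 + 27 + 44 + 52 + 73 + 125 = 341.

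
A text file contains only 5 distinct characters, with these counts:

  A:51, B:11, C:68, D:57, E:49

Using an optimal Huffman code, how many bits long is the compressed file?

Build the Huffman tree bottom-up:
B(11) + E(49) → 60
A(51) + D(57) → 108
60 + C(68) → 128
108 + 128 → 236
Each symbol's bit-cost is frequency × depth; summing gives 532 bits (equivalently 60 + 108 + 128 + 236).

532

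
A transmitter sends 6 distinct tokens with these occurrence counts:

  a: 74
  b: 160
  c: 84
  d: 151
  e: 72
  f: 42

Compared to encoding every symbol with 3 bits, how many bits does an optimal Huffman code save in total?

Fixed-length: 3 bits × 583 symbols = 1749 bits.
Huffman merges:
combine f(42), e(72) → 114
combine a(74), c(84) → 158
combine 114, d(151) → 265
combine 158, b(160) → 318
combine 265, 318 → 583
Huffman total = 114 + 158 + 265 + 318 + 583 = 1438 bits.
Saving = 1749 − 1438 = 311 bits.

311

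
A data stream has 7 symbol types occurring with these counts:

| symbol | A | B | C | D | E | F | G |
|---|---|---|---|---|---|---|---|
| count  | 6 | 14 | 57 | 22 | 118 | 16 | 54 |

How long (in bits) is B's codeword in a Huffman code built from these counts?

5

Repeatedly merge the two smallest:
A(6) + B(14) → 20
F(16) + 20 → 36
D(22) + 36 → 58
G(54) + C(57) → 111
58 + 111 → 169
E(118) + 169 → 287
B's leaf is at depth 5, giving a 5-bit codeword.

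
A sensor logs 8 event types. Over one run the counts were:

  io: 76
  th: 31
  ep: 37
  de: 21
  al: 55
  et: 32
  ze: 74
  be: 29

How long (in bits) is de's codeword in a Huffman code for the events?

Huffman merges, smallest pair first:
combine de(21), be(29) → 50
combine th(31), et(32) → 63
combine ep(37), 50 → 87
combine al(55), 63 → 118
combine ze(74), io(76) → 150
combine 87, 118 → 205
combine 150, 205 → 355
The subtree containing de is merged 4 times, so code length = 4.

4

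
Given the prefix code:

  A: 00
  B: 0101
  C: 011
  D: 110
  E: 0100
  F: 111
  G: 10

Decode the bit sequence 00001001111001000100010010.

Read left to right; each codeword is recognised as soon as it completes (prefix code):
  00→A | 00→A | 10→G | 011→C | 110→D | 0100→E | 0100→E | 0100→E | 10→G
Decoded message: AAGCDEEEG

AAGCDEEEG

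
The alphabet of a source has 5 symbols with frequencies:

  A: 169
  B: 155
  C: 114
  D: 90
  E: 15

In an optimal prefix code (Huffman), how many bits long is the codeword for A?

2

Build the tree from the bottom:
combine E(15), D(90) → 105
combine 105, C(114) → 219
combine B(155), A(169) → 324
combine 219, 324 → 543
A's leaf is at depth 2, giving a 2-bit codeword.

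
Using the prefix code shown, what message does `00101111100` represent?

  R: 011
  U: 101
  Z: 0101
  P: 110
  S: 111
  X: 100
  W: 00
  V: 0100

Read left to right; each codeword is recognised as soon as it completes (prefix code):
  00→W | 101→U | 111→S | 100→X
Decoded message: WUSX

WUSX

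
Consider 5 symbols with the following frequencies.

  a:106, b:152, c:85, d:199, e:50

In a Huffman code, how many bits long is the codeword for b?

2

Repeatedly merge the two smallest:
combine e(50), c(85) → 135
combine a(106), 135 → 241
combine b(152), d(199) → 351
combine 241, 351 → 592
b sits 2 levels below the root, so its codeword is 2 bits.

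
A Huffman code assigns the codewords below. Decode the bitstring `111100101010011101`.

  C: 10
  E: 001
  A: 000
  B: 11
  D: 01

BBEDDEBD

Read left to right; each codeword is recognised as soon as it completes (prefix code):
  11→B | 11→B | 001→E | 01→D | 01→D | 001→E | 11→B | 01→D
Decoded message: BBEDDEBD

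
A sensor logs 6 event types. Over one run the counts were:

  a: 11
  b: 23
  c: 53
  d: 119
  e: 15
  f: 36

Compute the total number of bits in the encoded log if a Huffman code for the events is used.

555

Build the Huffman tree bottom-up:
merge a(11) and e(15): 26
merge b(23) and 26: 49
merge f(36) and 49: 85
merge c(53) and 85: 138
merge d(119) and 138: 257
Each symbol's bit-cost is frequency × depth; summing gives 555 bits (equivalently 26 + 49 + 85 + 138 + 257).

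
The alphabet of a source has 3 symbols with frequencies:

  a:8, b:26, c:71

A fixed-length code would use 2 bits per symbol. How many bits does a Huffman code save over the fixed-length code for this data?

71

Fixed-length: 2 bits × 105 symbols = 210 bits.
Huffman merges:
combine a(8), b(26) → 34
combine 34, c(71) → 105
Huffman total = 34 + 105 = 139 bits.
Saving = 210 − 139 = 71 bits.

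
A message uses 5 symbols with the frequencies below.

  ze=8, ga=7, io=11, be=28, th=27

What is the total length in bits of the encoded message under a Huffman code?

175

Merge the two smallest weights repeatedly:
ga(7) + ze(8) → 15
io(11) + 15 → 26
26 + th(27) → 53
be(28) + 53 → 81
Total encoded bits = sum of merged weights = 15 + 26 + 53 + 81 = 175.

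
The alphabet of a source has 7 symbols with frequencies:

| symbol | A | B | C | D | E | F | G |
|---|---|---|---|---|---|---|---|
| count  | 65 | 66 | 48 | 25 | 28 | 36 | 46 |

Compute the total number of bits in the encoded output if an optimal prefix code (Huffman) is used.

864

Greedily combine the two least-frequent nodes:
combine D(25), E(28) → 53
combine F(36), G(46) → 82
combine C(48), 53 → 101
combine A(65), B(66) → 131
combine 82, 101 → 183
combine 131, 183 → 314
The encoded length is the sum of every internal node's weight: 53 + 82 + 101 + 131 + 183 + 314 = 864 bits.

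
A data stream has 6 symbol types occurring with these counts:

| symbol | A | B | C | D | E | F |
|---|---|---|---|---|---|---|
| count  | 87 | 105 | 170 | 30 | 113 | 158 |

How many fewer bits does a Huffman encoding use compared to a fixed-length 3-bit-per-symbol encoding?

Fixed-length: 3 bits × 663 symbols = 1989 bits.
Huffman merges:
merge D(30) and A(87): 117
merge B(105) and E(113): 218
merge 117 and F(158): 275
merge C(170) and 218: 388
merge 275 and 388: 663
Huffman total = 117 + 218 + 275 + 388 + 663 = 1661 bits.
Saving = 1989 − 1661 = 328 bits.

328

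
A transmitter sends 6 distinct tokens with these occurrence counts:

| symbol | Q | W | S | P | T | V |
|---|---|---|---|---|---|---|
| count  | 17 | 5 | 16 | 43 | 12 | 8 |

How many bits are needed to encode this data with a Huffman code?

230

Greedily combine the two least-frequent nodes:
combine W(5), V(8) → 13
combine T(12), 13 → 25
combine S(16), Q(17) → 33
combine 25, 33 → 58
combine P(43), 58 → 101
Each symbol's bit-cost is frequency × depth; summing gives 230 bits (equivalently 13 + 25 + 33 + 58 + 101).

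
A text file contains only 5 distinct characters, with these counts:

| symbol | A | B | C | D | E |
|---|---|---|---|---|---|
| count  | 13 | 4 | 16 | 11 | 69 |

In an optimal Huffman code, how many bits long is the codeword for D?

Huffman merges, smallest pair first:
combine B(4), D(11) → 15
combine A(13), 15 → 28
combine C(16), 28 → 44
combine 44, E(69) → 113
The subtree containing D is merged 4 times, so code length = 4.

4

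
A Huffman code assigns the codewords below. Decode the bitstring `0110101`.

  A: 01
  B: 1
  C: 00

ABAA

Read left to right; each codeword is recognised as soon as it completes (prefix code):
  01→A | 1→B | 01→A | 01→A
Decoded message: ABAA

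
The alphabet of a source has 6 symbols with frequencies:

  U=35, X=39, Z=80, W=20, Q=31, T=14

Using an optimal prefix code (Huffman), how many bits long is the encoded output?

531

Merge the two smallest weights repeatedly:
T(14) + W(20) → 34
Q(31) + 34 → 65
U(35) + X(39) → 74
65 + 74 → 139
Z(80) + 139 → 219
Total encoded bits = sum of merged weights = 34 + 65 + 74 + 139 + 219 = 531.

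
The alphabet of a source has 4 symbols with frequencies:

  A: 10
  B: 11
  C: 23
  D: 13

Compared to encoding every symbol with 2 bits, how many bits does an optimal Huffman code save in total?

Fixed-length: 2 bits × 57 symbols = 114 bits.
Huffman merges:
combine A(10), B(11) → 21
combine D(13), 21 → 34
combine C(23), 34 → 57
Huffman total = 21 + 34 + 57 = 112 bits.
Saving = 114 − 112 = 2 bits.

2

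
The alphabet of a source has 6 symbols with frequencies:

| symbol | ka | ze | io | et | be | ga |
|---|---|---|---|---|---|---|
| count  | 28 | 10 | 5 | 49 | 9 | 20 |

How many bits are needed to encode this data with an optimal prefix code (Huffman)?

Merge the two smallest weights repeatedly:
io(5) + be(9) → 14
ze(10) + 14 → 24
ga(20) + 24 → 44
ka(28) + 44 → 72
et(49) + 72 → 121
The encoded length is the sum of every internal node's weight: 14 + 24 + 44 + 72 + 121 = 275 bits.

275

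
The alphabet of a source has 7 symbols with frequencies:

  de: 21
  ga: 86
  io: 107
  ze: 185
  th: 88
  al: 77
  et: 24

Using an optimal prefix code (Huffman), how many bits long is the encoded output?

Build the Huffman tree bottom-up:
combine de(21), et(24) → 45
combine 45, al(77) → 122
combine ga(86), th(88) → 174
combine io(107), 122 → 229
combine 174, ze(185) → 359
combine 229, 359 → 588
The encoded length is the sum of every internal node's weight: 45 + 122 + 174 + 229 + 359 + 588 = 1517 bits.

1517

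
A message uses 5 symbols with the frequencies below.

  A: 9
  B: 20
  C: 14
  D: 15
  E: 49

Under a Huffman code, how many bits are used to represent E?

Build the tree from the bottom:
combine A(9), C(14) → 23
combine D(15), B(20) → 35
combine 23, 35 → 58
combine E(49), 58 → 107
E is a child of the root — depth 1, so its codeword is a single bit.

1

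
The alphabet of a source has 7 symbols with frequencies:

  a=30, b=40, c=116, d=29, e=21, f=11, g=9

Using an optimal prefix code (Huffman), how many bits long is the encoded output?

Greedily combine the two least-frequent nodes:
combine g(9), f(11) → 20
combine 20, e(21) → 41
combine d(29), a(30) → 59
combine b(40), 41 → 81
combine 59, 81 → 140
combine c(116), 140 → 256
Each symbol's bit-cost is frequency × depth; summing gives 597 bits (equivalently 20 + 41 + 59 + 81 + 140 + 256).

597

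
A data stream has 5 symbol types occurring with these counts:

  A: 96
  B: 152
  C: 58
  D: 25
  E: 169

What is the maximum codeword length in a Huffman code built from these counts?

Merge the two lowest-weight nodes at each step:
merge D(25) and C(58): 83
merge 83 and A(96): 179
merge B(152) and E(169): 321
merge 179 and 321: 500
Maximum depth reached is 3.

3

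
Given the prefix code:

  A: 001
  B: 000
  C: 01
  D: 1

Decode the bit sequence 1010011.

Read left to right; each codeword is recognised as soon as it completes (prefix code):
  1→D | 01→C | 001→A | 1→D
Decoded message: DCAD

DCAD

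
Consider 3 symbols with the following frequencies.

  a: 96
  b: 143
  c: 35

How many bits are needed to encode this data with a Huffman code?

405

Build the Huffman tree bottom-up:
merge c(35) and a(96): 131
merge 131 and b(143): 274
Each symbol's bit-cost is frequency × depth; summing gives 405 bits (equivalently 131 + 274).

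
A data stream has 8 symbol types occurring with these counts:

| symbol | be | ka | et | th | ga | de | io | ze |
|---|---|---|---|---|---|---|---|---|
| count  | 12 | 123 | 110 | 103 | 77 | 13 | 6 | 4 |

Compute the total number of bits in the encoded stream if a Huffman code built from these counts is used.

Greedily combine the two least-frequent nodes:
combine ze(4), io(6) → 10
combine 10, be(12) → 22
combine de(13), 22 → 35
combine 35, ga(77) → 112
combine th(103), et(110) → 213
combine 112, ka(123) → 235
combine 213, 235 → 448
Total encoded bits = sum of merged weights = 10 + 22 + 35 + 112 + 213 + 235 + 448 = 1075.

1075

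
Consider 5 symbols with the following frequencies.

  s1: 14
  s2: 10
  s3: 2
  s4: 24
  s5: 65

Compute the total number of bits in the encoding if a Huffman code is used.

Greedily combine the two least-frequent nodes:
combine s3(2), s2(10) → 12
combine 12, s1(14) → 26
combine s4(24), 26 → 50
combine 50, s5(65) → 115
Each symbol's bit-cost is frequency × depth; summing gives 203 bits (equivalently 12 + 26 + 50 + 115).

203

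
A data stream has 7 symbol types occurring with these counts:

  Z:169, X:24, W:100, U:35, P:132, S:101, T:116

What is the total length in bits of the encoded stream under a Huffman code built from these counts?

Build the Huffman tree bottom-up:
X(24) + U(35) → 59
59 + W(100) → 159
S(101) + T(116) → 217
P(132) + 159 → 291
Z(169) + 217 → 386
291 + 386 → 677
Total encoded bits = sum of merged weights = 59 + 159 + 217 + 291 + 386 + 677 = 1789.

1789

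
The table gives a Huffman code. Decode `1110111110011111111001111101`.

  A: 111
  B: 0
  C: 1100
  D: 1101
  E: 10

ABACAACAD

Read left to right; each codeword is recognised as soon as it completes (prefix code):
  111→A | 0→B | 111→A | 1100→C | 111→A | 111→A | 1100→C | 111→A | 1101→D
Decoded message: ABACAACAD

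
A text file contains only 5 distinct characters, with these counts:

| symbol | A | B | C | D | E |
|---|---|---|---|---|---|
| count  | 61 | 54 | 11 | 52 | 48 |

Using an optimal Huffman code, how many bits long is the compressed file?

511

Build the Huffman tree bottom-up:
merge C(11) and E(48): 59
merge D(52) and B(54): 106
merge 59 and A(61): 120
merge 106 and 120: 226
The encoded length is the sum of every internal node's weight: 59 + 106 + 120 + 226 = 511 bits.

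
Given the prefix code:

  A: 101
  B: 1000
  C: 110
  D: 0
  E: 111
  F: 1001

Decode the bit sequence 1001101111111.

FAEE

Read left to right; each codeword is recognised as soon as it completes (prefix code):
  1001→F | 101→A | 111→E | 111→E
Decoded message: FAEE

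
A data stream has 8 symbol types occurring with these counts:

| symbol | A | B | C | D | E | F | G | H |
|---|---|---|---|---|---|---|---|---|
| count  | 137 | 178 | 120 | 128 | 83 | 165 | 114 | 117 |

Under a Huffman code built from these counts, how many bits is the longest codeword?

Merge the two lowest-weight nodes at each step:
combine E(83), G(114) → 197
combine H(117), C(120) → 237
combine D(128), A(137) → 265
combine F(165), B(178) → 343
combine 197, 237 → 434
combine 265, 343 → 608
combine 434, 608 → 1042
Maximum depth reached is 3.

3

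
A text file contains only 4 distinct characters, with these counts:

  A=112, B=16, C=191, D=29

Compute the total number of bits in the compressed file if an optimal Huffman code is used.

Build the Huffman tree bottom-up:
B(16) + D(29) → 45
45 + A(112) → 157
157 + C(191) → 348
Each symbol's bit-cost is frequency × depth; summing gives 550 bits (equivalently 45 + 157 + 348).

550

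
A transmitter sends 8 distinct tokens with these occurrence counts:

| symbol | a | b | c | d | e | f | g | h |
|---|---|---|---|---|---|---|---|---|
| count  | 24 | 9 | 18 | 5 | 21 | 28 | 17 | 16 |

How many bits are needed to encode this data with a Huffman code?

Build the Huffman tree bottom-up:
combine d(5), b(9) → 14
combine 14, h(16) → 30
combine g(17), c(18) → 35
combine e(21), a(24) → 45
combine f(28), 30 → 58
combine 35, 45 → 80
combine 58, 80 → 138
Total encoded bits = sum of merged weights = 14 + 30 + 35 + 45 + 58 + 80 + 138 = 400.

400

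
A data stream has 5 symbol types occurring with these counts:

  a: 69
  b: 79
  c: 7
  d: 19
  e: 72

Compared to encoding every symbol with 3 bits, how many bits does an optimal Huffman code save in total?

Fixed-length: 3 bits × 246 symbols = 738 bits.
Huffman merges:
merge c(7) and d(19): 26
merge 26 and a(69): 95
merge e(72) and b(79): 151
merge 95 and 151: 246
Huffman total = 26 + 95 + 151 + 246 = 518 bits.
Saving = 738 − 518 = 220 bits.

220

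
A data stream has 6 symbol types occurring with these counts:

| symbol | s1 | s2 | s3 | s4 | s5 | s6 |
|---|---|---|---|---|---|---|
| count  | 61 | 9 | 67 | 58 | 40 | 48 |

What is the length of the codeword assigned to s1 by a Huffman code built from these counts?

Build the tree from the bottom:
combine s2(9), s5(40) → 49
combine s6(48), 49 → 97
combine s4(58), s1(61) → 119
combine s3(67), 97 → 164
combine 119, 164 → 283
The subtree containing s1 is merged 2 times, so code length = 2.

2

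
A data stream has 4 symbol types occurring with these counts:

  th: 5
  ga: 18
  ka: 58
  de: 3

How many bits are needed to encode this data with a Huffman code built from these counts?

Greedily combine the two least-frequent nodes:
combine de(3), th(5) → 8
combine 8, ga(18) → 26
combine 26, ka(58) → 84
The encoded length is the sum of every internal node's weight: 8 + 26 + 84 = 118 bits.

118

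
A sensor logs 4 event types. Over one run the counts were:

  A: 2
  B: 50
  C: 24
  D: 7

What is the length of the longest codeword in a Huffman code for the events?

Merge the two lowest-weight nodes at each step:
combine A(2), D(7) → 9
combine 9, C(24) → 33
combine 33, B(50) → 83
Maximum depth reached is 3.

3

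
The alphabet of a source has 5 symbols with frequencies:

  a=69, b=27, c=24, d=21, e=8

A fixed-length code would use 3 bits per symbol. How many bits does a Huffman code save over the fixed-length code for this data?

138

Fixed-length: 3 bits × 149 symbols = 447 bits.
Huffman merges:
merge e(8) and d(21): 29
merge c(24) and b(27): 51
merge 29 and 51: 80
merge a(69) and 80: 149
Huffman total = 29 + 51 + 80 + 149 = 309 bits.
Saving = 447 − 309 = 138 bits.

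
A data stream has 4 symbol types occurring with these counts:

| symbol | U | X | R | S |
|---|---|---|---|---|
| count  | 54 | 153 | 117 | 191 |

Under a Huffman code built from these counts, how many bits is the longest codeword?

3

Merge the two lowest-weight nodes at each step:
merge U(54) and R(117): 171
merge X(153) and 171: 324
merge S(191) and 324: 515
The rarest symbols sit at the bottom; the longest codeword is 3 bits.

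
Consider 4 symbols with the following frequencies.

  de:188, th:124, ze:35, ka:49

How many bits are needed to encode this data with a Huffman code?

688

Build the Huffman tree bottom-up:
combine ze(35), ka(49) → 84
combine 84, th(124) → 208
combine de(188), 208 → 396
Total encoded bits = sum of merged weights = 84 + 208 + 396 = 688.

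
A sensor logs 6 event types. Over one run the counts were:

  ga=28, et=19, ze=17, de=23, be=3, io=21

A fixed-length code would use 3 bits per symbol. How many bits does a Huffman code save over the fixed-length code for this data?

52

Fixed-length: 3 bits × 111 symbols = 333 bits.
Huffman merges:
combine be(3), ze(17) → 20
combine et(19), 20 → 39
combine io(21), de(23) → 44
combine ga(28), 39 → 67
combine 44, 67 → 111
Huffman total = 20 + 39 + 44 + 67 + 111 = 281 bits.
Saving = 333 − 281 = 52 bits.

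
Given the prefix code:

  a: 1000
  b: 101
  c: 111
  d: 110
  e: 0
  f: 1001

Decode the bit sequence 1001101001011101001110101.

Read left to right; each codeword is recognised as soon as it completes (prefix code):
  1001→f | 101→b | 0→e | 0→e | 101→b | 110→d | 1001→f | 110→d | 101→b
Decoded message: fbeebdfdb

fbeebdfdb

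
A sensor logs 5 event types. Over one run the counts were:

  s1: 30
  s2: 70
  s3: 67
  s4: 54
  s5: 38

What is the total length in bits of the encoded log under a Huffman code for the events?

586

Greedily combine the two least-frequent nodes:
combine s1(30), s5(38) → 68
combine s4(54), s3(67) → 121
combine 68, s2(70) → 138
combine 121, 138 → 259
Total encoded bits = sum of merged weights = 68 + 121 + 138 + 259 = 586.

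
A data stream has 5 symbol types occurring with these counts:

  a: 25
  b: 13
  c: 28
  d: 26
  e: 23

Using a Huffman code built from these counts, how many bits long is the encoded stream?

Build the Huffman tree bottom-up:
merge b(13) and e(23): 36
merge a(25) and d(26): 51
merge c(28) and 36: 64
merge 51 and 64: 115
Total encoded bits = sum of merged weights = 36 + 51 + 64 + 115 = 266.

266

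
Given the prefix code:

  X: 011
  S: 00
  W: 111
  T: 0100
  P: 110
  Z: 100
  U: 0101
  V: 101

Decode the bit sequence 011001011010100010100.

Read left to right; each codeword is recognised as soon as it completes (prefix code):
  011→X | 00→S | 101→V | 101→V | 0100→T | 0101→U | 00→S
Decoded message: XSVVTUS

XSVVTUS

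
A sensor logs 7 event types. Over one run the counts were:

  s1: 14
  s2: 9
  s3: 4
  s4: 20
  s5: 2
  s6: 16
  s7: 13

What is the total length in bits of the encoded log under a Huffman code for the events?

Greedily combine the two least-frequent nodes:
combine s5(2), s3(4) → 6
combine 6, s2(9) → 15
combine s7(13), s1(14) → 27
combine 15, s6(16) → 31
combine s4(20), 27 → 47
combine 31, 47 → 78
The encoded length is the sum of every internal node's weight: 6 + 15 + 27 + 31 + 47 + 78 = 204 bits.

204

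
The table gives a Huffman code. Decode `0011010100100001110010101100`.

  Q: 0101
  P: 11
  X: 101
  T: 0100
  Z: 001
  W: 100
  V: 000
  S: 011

Read left to right; each codeword is recognised as soon as it completes (prefix code):
  001→Z | 101→X | 0100→T | 100→W | 001→Z | 11→P | 001→Z | 0101→Q | 100→W
Decoded message: ZXTWZPZQW

ZXTWZPZQW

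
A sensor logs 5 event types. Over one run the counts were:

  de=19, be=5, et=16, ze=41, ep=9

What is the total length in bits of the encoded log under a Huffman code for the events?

Greedily combine the two least-frequent nodes:
combine be(5), ep(9) → 14
combine 14, et(16) → 30
combine de(19), 30 → 49
combine ze(41), 49 → 90
Each symbol's bit-cost is frequency × depth; summing gives 183 bits (equivalently 14 + 30 + 49 + 90).

183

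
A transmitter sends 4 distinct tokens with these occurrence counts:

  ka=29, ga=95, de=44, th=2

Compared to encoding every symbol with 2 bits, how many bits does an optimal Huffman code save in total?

64

Fixed-length: 2 bits × 170 symbols = 340 bits.
Huffman merges:
th(2) + ka(29) → 31
31 + de(44) → 75
75 + ga(95) → 170
Huffman total = 31 + 75 + 170 = 276 bits.
Saving = 340 − 276 = 64 bits.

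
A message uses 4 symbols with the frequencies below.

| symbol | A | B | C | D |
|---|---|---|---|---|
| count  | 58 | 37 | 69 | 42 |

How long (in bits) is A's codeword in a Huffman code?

Huffman merges, smallest pair first:
B(37) + D(42) → 79
A(58) + C(69) → 127
79 + 127 → 206
A sits 2 levels below the root, so its codeword is 2 bits.

2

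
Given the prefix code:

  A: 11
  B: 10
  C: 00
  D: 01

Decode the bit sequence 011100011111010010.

DACDAADCB

Read left to right; each codeword is recognised as soon as it completes (prefix code):
  01→D | 11→A | 00→C | 01→D | 11→A | 11→A | 01→D | 00→C | 10→B
Decoded message: DACDAADCB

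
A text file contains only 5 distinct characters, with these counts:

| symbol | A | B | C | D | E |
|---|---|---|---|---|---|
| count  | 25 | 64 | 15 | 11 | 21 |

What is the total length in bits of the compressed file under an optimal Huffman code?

Build the Huffman tree bottom-up:
merge D(11) and C(15): 26
merge E(21) and A(25): 46
merge 26 and 46: 72
merge B(64) and 72: 136
Each symbol's bit-cost is frequency × depth; summing gives 280 bits (equivalently 26 + 46 + 72 + 136).

280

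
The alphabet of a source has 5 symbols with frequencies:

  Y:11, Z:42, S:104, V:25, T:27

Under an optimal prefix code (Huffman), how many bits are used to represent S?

Huffman merges, smallest pair first:
combine Y(11), V(25) → 36
combine T(27), 36 → 63
combine Z(42), 63 → 105
combine S(104), 105 → 209
S is a child of the root — depth 1, so its codeword is a single bit.

1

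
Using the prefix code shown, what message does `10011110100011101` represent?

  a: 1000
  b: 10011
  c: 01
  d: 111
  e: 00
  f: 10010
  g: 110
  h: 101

bgadc

Read left to right; each codeword is recognised as soon as it completes (prefix code):
  10011→b | 110→g | 1000→a | 111→d | 01→c
Decoded message: bgadc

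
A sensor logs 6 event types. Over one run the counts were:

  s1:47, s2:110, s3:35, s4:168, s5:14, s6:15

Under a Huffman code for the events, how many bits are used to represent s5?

5

Huffman merges, smallest pair first:
merge s5(14) and s6(15): 29
merge 29 and s3(35): 64
merge s1(47) and 64: 111
merge s2(110) and 111: 221
merge s4(168) and 221: 389
s5 sits 5 levels below the root, so its codeword is 5 bits.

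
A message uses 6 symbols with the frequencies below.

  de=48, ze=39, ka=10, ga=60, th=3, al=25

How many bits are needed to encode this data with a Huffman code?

Merge the two smallest weights repeatedly:
combine th(3), ka(10) → 13
combine 13, al(25) → 38
combine 38, ze(39) → 77
combine de(48), ga(60) → 108
combine 77, 108 → 185
The encoded length is the sum of every internal node's weight: 13 + 38 + 77 + 108 + 185 = 421 bits.

421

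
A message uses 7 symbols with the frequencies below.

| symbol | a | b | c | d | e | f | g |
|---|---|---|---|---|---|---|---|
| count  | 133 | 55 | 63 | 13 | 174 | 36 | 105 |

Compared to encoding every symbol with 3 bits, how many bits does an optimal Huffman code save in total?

Fixed-length: 3 bits × 579 symbols = 1737 bits.
Huffman merges:
d(13) + f(36) → 49
49 + b(55) → 104
c(63) + 104 → 167
g(105) + a(133) → 238
167 + e(174) → 341
238 + 341 → 579
Huffman total = 49 + 104 + 167 + 238 + 341 + 579 = 1478 bits.
Saving = 1737 − 1478 = 259 bits.

259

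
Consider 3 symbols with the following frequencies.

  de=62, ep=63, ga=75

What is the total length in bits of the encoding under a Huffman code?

325

Merge the two smallest weights repeatedly:
merge de(62) and ep(63): 125
merge ga(75) and 125: 200
Total encoded bits = sum of merged weights = 125 + 200 = 325.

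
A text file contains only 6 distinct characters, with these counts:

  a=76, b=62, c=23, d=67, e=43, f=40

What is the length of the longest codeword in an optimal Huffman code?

Merge the two lowest-weight nodes at each step:
c(23) + f(40) → 63
e(43) + b(62) → 105
63 + d(67) → 130
a(76) + 105 → 181
130 + 181 → 311
The first pair merged (c, f) ends up deepest, at depth 3.

3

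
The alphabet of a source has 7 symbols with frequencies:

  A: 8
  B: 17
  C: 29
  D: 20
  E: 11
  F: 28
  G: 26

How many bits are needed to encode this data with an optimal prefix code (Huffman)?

379

Greedily combine the two least-frequent nodes:
merge A(8) and E(11): 19
merge B(17) and 19: 36
merge D(20) and G(26): 46
merge F(28) and C(29): 57
merge 36 and 46: 82
merge 57 and 82: 139
Total encoded bits = sum of merged weights = 19 + 36 + 46 + 57 + 82 + 139 = 379.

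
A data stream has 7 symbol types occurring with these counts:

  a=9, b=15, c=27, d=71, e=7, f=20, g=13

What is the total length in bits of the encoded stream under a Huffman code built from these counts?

388

Merge the two smallest weights repeatedly:
merge e(7) and a(9): 16
merge g(13) and b(15): 28
merge 16 and f(20): 36
merge c(27) and 28: 55
merge 36 and 55: 91
merge d(71) and 91: 162
Total encoded bits = sum of merged weights = 16 + 28 + 36 + 55 + 91 + 162 = 388.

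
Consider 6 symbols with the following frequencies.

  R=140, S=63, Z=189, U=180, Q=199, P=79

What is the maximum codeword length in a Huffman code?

4

Merge the two lowest-weight nodes at each step:
S(63) + P(79) → 142
R(140) + 142 → 282
U(180) + Z(189) → 369
Q(199) + 282 → 481
369 + 481 → 850
Maximum depth reached is 4.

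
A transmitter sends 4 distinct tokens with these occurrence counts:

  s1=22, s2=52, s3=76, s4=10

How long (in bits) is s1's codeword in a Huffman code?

Huffman merges, smallest pair first:
merge s4(10) and s1(22): 32
merge 32 and s2(52): 84
merge s3(76) and 84: 160
s1 sits 3 levels below the root, so its codeword is 3 bits.

3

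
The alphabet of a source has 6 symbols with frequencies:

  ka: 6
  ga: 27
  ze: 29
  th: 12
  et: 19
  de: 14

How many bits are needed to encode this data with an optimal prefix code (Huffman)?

264

Greedily combine the two least-frequent nodes:
ka(6) + th(12) → 18
de(14) + 18 → 32
et(19) + ga(27) → 46
ze(29) + 32 → 61
46 + 61 → 107
The encoded length is the sum of every internal node's weight: 18 + 32 + 46 + 61 + 107 = 264 bits.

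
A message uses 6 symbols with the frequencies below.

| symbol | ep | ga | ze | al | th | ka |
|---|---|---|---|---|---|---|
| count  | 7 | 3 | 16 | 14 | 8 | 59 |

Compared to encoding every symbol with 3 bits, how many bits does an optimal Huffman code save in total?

108

Fixed-length: 3 bits × 107 symbols = 321 bits.
Huffman merges:
ga(3) + ep(7) → 10
th(8) + 10 → 18
al(14) + ze(16) → 30
18 + 30 → 48
48 + ka(59) → 107
Huffman total = 10 + 18 + 30 + 48 + 107 = 213 bits.
Saving = 321 − 213 = 108 bits.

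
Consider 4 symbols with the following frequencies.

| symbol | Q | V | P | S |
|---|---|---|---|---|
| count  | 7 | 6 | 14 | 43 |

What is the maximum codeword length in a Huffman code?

Merge the two lowest-weight nodes at each step:
combine V(6), Q(7) → 13
combine 13, P(14) → 27
combine 27, S(43) → 70
Maximum depth reached is 3.

3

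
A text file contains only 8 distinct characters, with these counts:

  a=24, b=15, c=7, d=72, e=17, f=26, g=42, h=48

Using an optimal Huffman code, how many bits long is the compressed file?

694

Greedily combine the two least-frequent nodes:
combine c(7), b(15) → 22
combine e(17), 22 → 39
combine a(24), f(26) → 50
combine 39, g(42) → 81
combine h(48), 50 → 98
combine d(72), 81 → 153
combine 98, 153 → 251
Total encoded bits = sum of merged weights = 22 + 39 + 50 + 81 + 98 + 153 + 251 = 694.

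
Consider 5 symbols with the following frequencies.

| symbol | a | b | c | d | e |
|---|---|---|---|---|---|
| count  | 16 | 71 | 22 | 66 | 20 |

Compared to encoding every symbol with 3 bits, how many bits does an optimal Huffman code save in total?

Fixed-length: 3 bits × 195 symbols = 585 bits.
Huffman merges:
a(16) + e(20) → 36
c(22) + 36 → 58
58 + d(66) → 124
b(71) + 124 → 195
Huffman total = 36 + 58 + 124 + 195 = 413 bits.
Saving = 585 − 413 = 172 bits.

172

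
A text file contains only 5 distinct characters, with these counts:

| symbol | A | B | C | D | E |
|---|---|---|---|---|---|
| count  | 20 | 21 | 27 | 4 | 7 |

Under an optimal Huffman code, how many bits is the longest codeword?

Merge the two lowest-weight nodes at each step:
D(4) + E(7) → 11
11 + A(20) → 31
B(21) + C(27) → 48
31 + 48 → 79
Maximum depth reached is 3.

3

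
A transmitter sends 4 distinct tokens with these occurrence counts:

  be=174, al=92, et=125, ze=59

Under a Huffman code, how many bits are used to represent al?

Huffman merges, smallest pair first:
ze(59) + al(92) → 151
et(125) + 151 → 276
be(174) + 276 → 450
al sits 3 levels below the root, so its codeword is 3 bits.

3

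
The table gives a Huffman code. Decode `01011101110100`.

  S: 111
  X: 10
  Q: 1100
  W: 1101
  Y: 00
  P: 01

PPWWY

Read left to right; each codeword is recognised as soon as it completes (prefix code):
  01→P | 01→P | 1101→W | 1101→W | 00→Y
Decoded message: PPWWY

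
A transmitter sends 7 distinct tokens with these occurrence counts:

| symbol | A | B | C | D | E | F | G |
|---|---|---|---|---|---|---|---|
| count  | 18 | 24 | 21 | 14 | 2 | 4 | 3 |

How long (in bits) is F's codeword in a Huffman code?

4

Build the tree from the bottom:
merge E(2) and G(3): 5
merge F(4) and 5: 9
merge 9 and D(14): 23
merge A(18) and C(21): 39
merge 23 and B(24): 47
merge 39 and 47: 86
F's leaf is at depth 4, giving a 4-bit codeword.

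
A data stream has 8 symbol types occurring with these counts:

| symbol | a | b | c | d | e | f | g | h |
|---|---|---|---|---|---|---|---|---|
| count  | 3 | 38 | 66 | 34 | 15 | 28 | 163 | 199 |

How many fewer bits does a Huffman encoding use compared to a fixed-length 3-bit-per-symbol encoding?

313

Fixed-length: 3 bits × 546 symbols = 1638 bits.
Huffman merges:
a(3) + e(15) → 18
18 + f(28) → 46
d(34) + b(38) → 72
46 + c(66) → 112
72 + 112 → 184
g(163) + 184 → 347
h(199) + 347 → 546
Huffman total = 18 + 46 + 72 + 112 + 184 + 347 + 546 = 1325 bits.
Saving = 1638 − 1325 = 313 bits.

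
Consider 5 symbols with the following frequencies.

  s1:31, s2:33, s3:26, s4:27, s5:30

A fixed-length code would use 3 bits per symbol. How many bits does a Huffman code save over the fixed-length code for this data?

Fixed-length: 3 bits × 147 symbols = 441 bits.
Huffman merges:
merge s3(26) and s4(27): 53
merge s5(30) and s1(31): 61
merge s2(33) and 53: 86
merge 61 and 86: 147
Huffman total = 53 + 61 + 86 + 147 = 347 bits.
Saving = 441 − 347 = 94 bits.

94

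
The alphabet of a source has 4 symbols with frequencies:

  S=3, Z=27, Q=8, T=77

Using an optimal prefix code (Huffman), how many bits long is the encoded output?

Greedily combine the two least-frequent nodes:
merge S(3) and Q(8): 11
merge 11 and Z(27): 38
merge 38 and T(77): 115
The encoded length is the sum of every internal node's weight: 11 + 38 + 115 = 164 bits.

164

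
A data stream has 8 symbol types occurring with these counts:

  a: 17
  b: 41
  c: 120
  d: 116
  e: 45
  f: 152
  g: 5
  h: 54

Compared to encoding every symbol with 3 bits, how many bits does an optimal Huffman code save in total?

Fixed-length: 3 bits × 550 symbols = 1650 bits.
Huffman merges:
merge g(5) and a(17): 22
merge 22 and b(41): 63
merge e(45) and h(54): 99
merge 63 and 99: 162
merge d(116) and c(120): 236
merge f(152) and 162: 314
merge 236 and 314: 550
Huffman total = 22 + 63 + 99 + 162 + 236 + 314 + 550 = 1446 bits.
Saving = 1650 − 1446 = 204 bits.

204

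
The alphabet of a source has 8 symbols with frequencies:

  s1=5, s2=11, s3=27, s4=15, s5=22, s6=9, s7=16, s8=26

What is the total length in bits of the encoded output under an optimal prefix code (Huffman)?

Merge the two smallest weights repeatedly:
s1(5) + s6(9) → 14
s2(11) + 14 → 25
s4(15) + s7(16) → 31
s5(22) + 25 → 47
s8(26) + s3(27) → 53
31 + 47 → 78
53 + 78 → 131
Each symbol's bit-cost is frequency × depth; summing gives 379 bits (equivalently 14 + 25 + 31 + 47 + 53 + 78 + 131).

379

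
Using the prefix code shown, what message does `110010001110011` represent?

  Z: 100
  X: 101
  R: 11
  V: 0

Read left to right; each codeword is recognised as soon as it completes (prefix code):
  11→R | 0→V | 0→V | 100→Z | 0→V | 11→R | 100→Z | 11→R
Decoded message: RVVZVRZR

RVVZVRZR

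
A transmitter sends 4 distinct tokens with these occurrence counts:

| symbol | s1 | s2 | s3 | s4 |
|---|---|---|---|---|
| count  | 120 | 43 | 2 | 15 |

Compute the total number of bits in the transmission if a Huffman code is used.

257

Greedily combine the two least-frequent nodes:
merge s3(2) and s4(15): 17
merge 17 and s2(43): 60
merge 60 and s1(120): 180
The encoded length is the sum of every internal node's weight: 17 + 60 + 180 = 257 bits.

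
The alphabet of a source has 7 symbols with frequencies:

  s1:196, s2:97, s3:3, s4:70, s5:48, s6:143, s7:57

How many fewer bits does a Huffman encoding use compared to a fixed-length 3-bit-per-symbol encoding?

Fixed-length: 3 bits × 614 symbols = 1842 bits.
Huffman merges:
s3(3) + s5(48) → 51
51 + s7(57) → 108
s4(70) + s2(97) → 167
108 + s6(143) → 251
167 + s1(196) → 363
251 + 363 → 614
Huffman total = 51 + 108 + 167 + 251 + 363 + 614 = 1554 bits.
Saving = 1842 − 1554 = 288 bits.

288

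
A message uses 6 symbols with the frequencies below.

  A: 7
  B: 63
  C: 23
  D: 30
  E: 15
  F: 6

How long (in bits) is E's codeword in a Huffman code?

4

Build the tree from the bottom:
merge F(6) and A(7): 13
merge 13 and E(15): 28
merge C(23) and 28: 51
merge D(30) and 51: 81
merge B(63) and 81: 144
The subtree containing E is merged 4 times, so code length = 4.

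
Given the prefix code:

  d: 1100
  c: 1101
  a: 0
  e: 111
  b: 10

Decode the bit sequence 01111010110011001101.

aebbddc

Read left to right; each codeword is recognised as soon as it completes (prefix code):
  0→a | 111→e | 10→b | 10→b | 1100→d | 1100→d | 1101→c
Decoded message: aebbddc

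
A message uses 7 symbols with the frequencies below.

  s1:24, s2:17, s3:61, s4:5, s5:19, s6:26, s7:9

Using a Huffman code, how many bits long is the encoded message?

Merge the two smallest weights repeatedly:
combine s4(5), s7(9) → 14
combine 14, s2(17) → 31
combine s5(19), s1(24) → 43
combine s6(26), 31 → 57
combine 43, 57 → 100
combine s3(61), 100 → 161
Total encoded bits = sum of merged weights = 14 + 31 + 43 + 57 + 100 + 161 = 406.

406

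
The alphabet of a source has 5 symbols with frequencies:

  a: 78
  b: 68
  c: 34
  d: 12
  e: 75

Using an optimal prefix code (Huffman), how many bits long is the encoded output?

Build the Huffman tree bottom-up:
merge d(12) and c(34): 46
merge 46 and b(68): 114
merge e(75) and a(78): 153
merge 114 and 153: 267
The encoded length is the sum of every internal node's weight: 46 + 114 + 153 + 267 = 580 bits.

580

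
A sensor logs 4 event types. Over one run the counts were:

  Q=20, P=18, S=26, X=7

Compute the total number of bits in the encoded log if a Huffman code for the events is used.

141

Build the Huffman tree bottom-up:
combine X(7), P(18) → 25
combine Q(20), 25 → 45
combine S(26), 45 → 71
Each symbol's bit-cost is frequency × depth; summing gives 141 bits (equivalently 25 + 45 + 71).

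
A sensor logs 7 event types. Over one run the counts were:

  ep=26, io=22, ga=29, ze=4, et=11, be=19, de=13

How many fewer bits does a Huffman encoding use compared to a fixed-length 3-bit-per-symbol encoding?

Fixed-length: 3 bits × 124 symbols = 372 bits.
Huffman merges:
merge ze(4) and et(11): 15
merge de(13) and 15: 28
merge be(19) and io(22): 41
merge ep(26) and 28: 54
merge ga(29) and 41: 70
merge 54 and 70: 124
Huffman total = 15 + 28 + 41 + 54 + 70 + 124 = 332 bits.
Saving = 372 − 332 = 40 bits.

40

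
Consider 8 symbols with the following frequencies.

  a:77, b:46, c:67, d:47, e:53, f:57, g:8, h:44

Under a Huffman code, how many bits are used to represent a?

Build the tree from the bottom:
merge g(8) and h(44): 52
merge b(46) and d(47): 93
merge 52 and e(53): 105
merge f(57) and c(67): 124
merge a(77) and 93: 170
merge 105 and 124: 229
merge 170 and 229: 399
a sits 2 levels below the root, so its codeword is 2 bits.

2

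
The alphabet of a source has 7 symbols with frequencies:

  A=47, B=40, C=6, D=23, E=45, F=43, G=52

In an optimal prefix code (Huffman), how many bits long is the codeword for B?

Repeatedly merge the two smallest:
combine C(6), D(23) → 29
combine 29, B(40) → 69
combine F(43), E(45) → 88
combine A(47), G(52) → 99
combine 69, 88 → 157
combine 99, 157 → 256
B's leaf is at depth 3, giving a 3-bit codeword.

3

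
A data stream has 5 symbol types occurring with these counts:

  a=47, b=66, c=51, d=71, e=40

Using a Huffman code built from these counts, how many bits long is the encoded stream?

637

Merge the two smallest weights repeatedly:
combine e(40), a(47) → 87
combine c(51), b(66) → 117
combine d(71), 87 → 158
combine 117, 158 → 275
Total encoded bits = sum of merged weights = 87 + 117 + 158 + 275 = 637.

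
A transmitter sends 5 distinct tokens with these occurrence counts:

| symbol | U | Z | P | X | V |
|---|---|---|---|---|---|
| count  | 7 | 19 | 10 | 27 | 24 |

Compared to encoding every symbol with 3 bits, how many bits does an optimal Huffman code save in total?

70

Fixed-length: 3 bits × 87 symbols = 261 bits.
Huffman merges:
combine U(7), P(10) → 17
combine 17, Z(19) → 36
combine V(24), X(27) → 51
combine 36, 51 → 87
Huffman total = 17 + 36 + 51 + 87 = 191 bits.
Saving = 261 − 191 = 70 bits.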